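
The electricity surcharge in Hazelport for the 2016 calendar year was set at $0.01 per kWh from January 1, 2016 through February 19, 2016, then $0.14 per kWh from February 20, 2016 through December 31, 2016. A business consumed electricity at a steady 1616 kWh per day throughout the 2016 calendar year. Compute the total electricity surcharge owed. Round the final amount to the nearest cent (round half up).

$72299.84

January 1 – February 19, 2016: 50 days × 1616 kWh/day = 80,800 kWh at $0.01/kWh → $808.00
February 20 – December 31, 2016: 316 days × 1616 kWh/day = 510,656 kWh at $0.14/kWh → $71491.84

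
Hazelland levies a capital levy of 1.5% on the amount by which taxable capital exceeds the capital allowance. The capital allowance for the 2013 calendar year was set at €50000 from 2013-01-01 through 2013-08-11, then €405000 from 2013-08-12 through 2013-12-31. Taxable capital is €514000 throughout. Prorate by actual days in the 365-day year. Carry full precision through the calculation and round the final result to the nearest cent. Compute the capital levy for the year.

€4888.36

2013-01-01 to 2013-08-11: 223 days, exemption €50000 → (€514000 − €50000) × 1.5% × 223/365 = €4252.2740
2013-08-12 to 2013-12-31: 142 days, exemption €405000 → (€514000 − €405000) × 1.5% × 142/365 = €636.0822
Total = €4888.3562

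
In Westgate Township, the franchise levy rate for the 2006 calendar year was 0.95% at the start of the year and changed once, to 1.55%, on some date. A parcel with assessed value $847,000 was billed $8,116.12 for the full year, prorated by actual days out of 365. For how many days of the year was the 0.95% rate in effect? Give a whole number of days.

360 days

Let d = days at the first rate; then 365 − d days at the second rate.
$847,000 × [0.95%·d + 1.55%·(365−d)] / 365 = $8,116.12
Solving gives d = 360, so the new rate took effect on 27 Dec 2006.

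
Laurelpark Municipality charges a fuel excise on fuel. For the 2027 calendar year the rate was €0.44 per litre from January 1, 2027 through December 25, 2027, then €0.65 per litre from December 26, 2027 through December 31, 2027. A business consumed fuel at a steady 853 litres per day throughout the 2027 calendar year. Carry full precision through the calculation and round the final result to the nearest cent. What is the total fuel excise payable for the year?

January 1 – December 25, 2027: 359 days × 853 litres/day = 306,227 litres at €0.44/litre → €134,739.88
December 26 – December 31, 2027: 6 days × 853 litres/day = 5,118 litres at €0.65/litre → €3,326.70

€138,066.58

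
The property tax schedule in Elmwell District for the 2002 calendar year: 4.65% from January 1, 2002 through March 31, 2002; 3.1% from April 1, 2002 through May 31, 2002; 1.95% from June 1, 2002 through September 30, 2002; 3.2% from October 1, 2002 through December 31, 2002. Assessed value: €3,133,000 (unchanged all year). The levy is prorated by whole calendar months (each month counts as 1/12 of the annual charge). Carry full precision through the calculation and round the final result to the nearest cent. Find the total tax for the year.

€98,036.79

January 1 – March 31, 2002: 3 months at 4.65% → €3,133,000 × 4.65% × 3/12 = €36,421.1250
April 1 – May 31, 2002: 2 months at 3.1% → €3,133,000 × 3.1% × 2/12 = €16,187.1667
June 1 – September 30, 2002: 4 months at 1.95% → €3,133,000 × 1.95% × 4/12 = €20,364.5000
October 1 – December 31, 2002: 3 months at 3.2% → €3,133,000 × 3.2% × 3/12 = €25,064.0000
Total = €98,036.7917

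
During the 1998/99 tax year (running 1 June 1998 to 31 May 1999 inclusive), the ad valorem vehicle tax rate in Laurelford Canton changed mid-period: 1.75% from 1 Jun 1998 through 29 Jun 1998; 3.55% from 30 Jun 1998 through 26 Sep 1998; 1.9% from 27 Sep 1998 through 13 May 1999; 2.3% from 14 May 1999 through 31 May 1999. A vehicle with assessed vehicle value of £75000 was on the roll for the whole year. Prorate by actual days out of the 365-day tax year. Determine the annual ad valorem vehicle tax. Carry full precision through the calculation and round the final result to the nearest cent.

1 Jun – 29 Jun 1998: 29 days at 1.75% → £75000 × 1.75% × 29/365 = £104.2808
30 Jun – 26 Sep 1998: 89 days at 3.55% → £75000 × 3.55% × 89/365 = £649.2123
27 Sep 1998 – 13 May 1999: 229 days at 1.9% → £75000 × 1.9% × 229/365 = £894.0411
14 May – 31 May 1999: 18 days at 2.3% → £75000 × 2.3% × 18/365 = £85.0685
Total = £1732.6027

£1732.60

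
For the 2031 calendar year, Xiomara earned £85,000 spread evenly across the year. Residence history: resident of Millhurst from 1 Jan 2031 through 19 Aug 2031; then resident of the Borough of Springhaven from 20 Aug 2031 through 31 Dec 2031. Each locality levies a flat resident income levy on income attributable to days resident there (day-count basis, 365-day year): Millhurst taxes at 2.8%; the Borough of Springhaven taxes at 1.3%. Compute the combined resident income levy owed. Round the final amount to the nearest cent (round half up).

£1,911.92

Millhurst, 1 Jan – 19 Aug 2031: 231 days → £85,000 × 2.8% × 231/365 = £1,506.2466
The Borough of Springhaven, 20 Aug – 31 Dec 2031: 134 days → £85,000 × 1.3% × 134/365 = £405.6712
Total = £1,911.9178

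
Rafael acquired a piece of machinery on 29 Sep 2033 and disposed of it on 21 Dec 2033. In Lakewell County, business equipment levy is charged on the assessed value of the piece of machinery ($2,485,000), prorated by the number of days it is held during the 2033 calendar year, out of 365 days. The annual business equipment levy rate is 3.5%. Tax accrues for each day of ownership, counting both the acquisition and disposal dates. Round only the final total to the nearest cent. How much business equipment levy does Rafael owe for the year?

$20,016.16

Days held (29 Sep – 21 Dec 2033): 84 out of 365
Tax = $2,485,000 × 3.5% × 84/365 = $20,016.1644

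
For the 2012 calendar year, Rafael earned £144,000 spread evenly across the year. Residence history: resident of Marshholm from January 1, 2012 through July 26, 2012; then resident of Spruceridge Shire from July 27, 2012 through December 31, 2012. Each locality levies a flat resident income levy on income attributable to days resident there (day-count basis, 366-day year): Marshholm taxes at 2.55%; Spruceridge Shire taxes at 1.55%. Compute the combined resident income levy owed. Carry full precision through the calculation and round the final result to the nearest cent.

Marshholm, January 1 – July 26, 2012: 208 days → £144,000 × 2.55% × 208/366 = £2,086.8197
Spruceridge Shire, July 27 – December 31, 2012: 158 days → £144,000 × 1.55% × 158/366 = £963.5410
Total = £3,050.3607

£3,050.36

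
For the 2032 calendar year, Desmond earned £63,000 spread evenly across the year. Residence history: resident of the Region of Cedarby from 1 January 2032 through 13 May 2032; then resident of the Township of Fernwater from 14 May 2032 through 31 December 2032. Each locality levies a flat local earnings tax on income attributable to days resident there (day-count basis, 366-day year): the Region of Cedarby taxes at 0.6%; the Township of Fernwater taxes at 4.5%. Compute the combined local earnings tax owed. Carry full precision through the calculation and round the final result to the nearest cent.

£1,935.44

The Region of Cedarby, 1 January – 13 May 2032: 134 days → £63,000 × 0.6% × 134/366 = £138.3934
The Township of Fernwater, 14 May – 31 December 2032: 232 days → £63,000 × 4.5% × 232/366 = £1,797.0492
Total = £1,935.4426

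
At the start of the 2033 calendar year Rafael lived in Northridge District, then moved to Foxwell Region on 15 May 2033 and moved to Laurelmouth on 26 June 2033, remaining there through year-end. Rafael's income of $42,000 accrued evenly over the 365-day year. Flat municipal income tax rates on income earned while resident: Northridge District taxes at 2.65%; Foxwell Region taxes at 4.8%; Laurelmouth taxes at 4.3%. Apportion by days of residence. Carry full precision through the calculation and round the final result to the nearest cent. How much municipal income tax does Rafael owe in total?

Northridge District, 1 January – 14 May 2033: 134 days → $42,000 × 2.65% × 134/365 = $408.6082
Foxwell Region, 15 May – 25 June 2033: 42 days → $42,000 × 4.8% × 42/365 = $231.9781
Laurelmouth, 26 June – 31 December 2033: 189 days → $42,000 × 4.3% × 189/365 = $935.1616
Total = $1,575.7479

$1,575.75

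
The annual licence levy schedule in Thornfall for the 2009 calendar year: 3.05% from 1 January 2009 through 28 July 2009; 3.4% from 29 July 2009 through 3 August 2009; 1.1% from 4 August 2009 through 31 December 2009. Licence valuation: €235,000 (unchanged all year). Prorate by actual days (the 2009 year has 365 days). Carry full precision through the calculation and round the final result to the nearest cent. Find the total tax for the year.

1 January – 28 July 2009: 209 days at 3.05% → €235,000 × 3.05% × 209/365 = €4,104.1301
29 July – 3 August 2009: 6 days at 3.4% → €235,000 × 3.4% × 6/365 = €131.3425
4 August – 31 December 2009: 150 days at 1.1% → €235,000 × 1.1% × 150/365 = €1,062.3288
Total = €5,297.8014

€5,297.80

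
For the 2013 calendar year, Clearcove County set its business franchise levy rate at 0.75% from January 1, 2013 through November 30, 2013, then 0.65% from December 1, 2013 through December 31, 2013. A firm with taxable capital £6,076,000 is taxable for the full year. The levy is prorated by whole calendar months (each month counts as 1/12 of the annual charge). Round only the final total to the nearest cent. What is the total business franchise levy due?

January 1 – November 30, 2013: 11 months at 0.75% → £6,076,000 × 0.75% × 11/12 = £41,772.5000
December 1 – December 31, 2013: 1 month at 0.65% → £6,076,000 × 0.65% × 1/12 = £3,291.1667
Total = £45,063.6667

£45,063.67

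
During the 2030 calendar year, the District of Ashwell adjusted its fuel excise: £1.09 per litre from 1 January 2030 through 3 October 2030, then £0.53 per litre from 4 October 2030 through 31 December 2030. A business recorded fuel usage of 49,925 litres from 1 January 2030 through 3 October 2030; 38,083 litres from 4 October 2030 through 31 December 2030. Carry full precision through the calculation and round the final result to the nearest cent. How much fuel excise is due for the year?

£74,602.24

1 January – 3 October 2030: 49,925 litres at £1.09/litre → £54,418.25
4 October – 31 December 2030: 38,083 litres at £0.53/litre → £20,183.99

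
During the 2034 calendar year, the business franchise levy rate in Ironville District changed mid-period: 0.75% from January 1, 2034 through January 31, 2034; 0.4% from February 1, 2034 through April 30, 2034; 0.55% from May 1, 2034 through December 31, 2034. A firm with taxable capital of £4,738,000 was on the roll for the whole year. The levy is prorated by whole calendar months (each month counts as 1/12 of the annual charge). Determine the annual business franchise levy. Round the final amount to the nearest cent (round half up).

January 1 – January 31, 2034: 1 month at 0.75% → £4,738,000 × 0.75% × 1/12 = £2,961.2500
February 1 – April 30, 2034: 3 months at 0.4% → £4,738,000 × 0.4% × 3/12 = £4,738.0000
May 1 – December 31, 2034: 8 months at 0.55% → £4,738,000 × 0.55% × 8/12 = £17,372.6667
Total = £25,071.9167

£25,071.92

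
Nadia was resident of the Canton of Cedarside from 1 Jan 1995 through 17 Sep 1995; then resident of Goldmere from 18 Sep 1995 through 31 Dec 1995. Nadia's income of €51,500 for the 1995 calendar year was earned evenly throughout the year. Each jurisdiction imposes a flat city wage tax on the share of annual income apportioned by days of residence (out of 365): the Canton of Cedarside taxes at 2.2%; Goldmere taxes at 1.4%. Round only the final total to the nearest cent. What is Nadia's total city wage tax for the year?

€1,014.48

The Canton of Cedarside, 1 Jan – 17 Sep 1995: 260 days → €51,500 × 2.2% × 260/365 = €807.0685
Goldmere, 18 Sep – 31 Dec 1995: 105 days → €51,500 × 1.4% × 105/365 = €207.4110
Total = €1,014.4795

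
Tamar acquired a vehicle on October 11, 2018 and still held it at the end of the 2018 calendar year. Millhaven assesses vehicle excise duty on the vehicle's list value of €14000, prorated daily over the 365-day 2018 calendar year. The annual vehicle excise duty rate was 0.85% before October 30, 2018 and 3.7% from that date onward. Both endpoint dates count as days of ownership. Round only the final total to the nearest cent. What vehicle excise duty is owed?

€95.60

October 11 – October 29, 2018: 19 days at 0.85% → €14000 × 0.85% × 19/365 = €6.1945
October 30 – December 31, 2018: 63 days at 3.7% → €14000 × 3.7% × 63/365 = €89.4082
Total = €95.6027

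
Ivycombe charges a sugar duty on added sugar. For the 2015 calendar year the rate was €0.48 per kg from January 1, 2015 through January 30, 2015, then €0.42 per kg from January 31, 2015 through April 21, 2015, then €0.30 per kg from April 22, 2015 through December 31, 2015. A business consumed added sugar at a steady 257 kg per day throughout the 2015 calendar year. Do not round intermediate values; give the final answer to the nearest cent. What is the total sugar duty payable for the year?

January 1 – January 30, 2015: 30 days × 257 kg/day = 7,710 kg at €0.48/kg → €3700.80
January 31 – April 21, 2015: 81 days × 257 kg/day = 20,817 kg at €0.42/kg → €8743.14
April 22 – December 31, 2015: 254 days × 257 kg/day = 65,278 kg at €0.30/kg → €19583.40

€32027.34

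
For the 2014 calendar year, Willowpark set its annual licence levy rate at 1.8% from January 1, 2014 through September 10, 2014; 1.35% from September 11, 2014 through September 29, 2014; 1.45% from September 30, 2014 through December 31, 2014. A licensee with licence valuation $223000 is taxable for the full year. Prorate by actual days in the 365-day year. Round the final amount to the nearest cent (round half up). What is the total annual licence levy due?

January 1 – September 10, 2014: 253 days at 1.8% → $223000 × 1.8% × 253/365 = $2782.3068
September 11 – September 29, 2014: 19 days at 1.35% → $223000 × 1.35% × 19/365 = $156.7110
September 30 – December 31, 2014: 93 days at 1.45% → $223000 × 1.45% × 93/365 = $823.8781
Total = $3762.8959

$3762.90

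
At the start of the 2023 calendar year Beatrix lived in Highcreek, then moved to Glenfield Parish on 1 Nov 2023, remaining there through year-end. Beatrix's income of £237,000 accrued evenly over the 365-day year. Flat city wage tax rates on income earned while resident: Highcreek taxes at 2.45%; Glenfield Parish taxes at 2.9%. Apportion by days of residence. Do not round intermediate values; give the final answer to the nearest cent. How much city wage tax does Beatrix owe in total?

£5,984.74

Highcreek, 1 Jan – 31 Oct 2023: 304 days → £237,000 × 2.45% × 304/365 = £4,836.0986
Glenfield Parish, 1 Nov – 31 Dec 2023: 61 days → £237,000 × 2.9% × 61/365 = £1,148.6384
Total = £5,984.7370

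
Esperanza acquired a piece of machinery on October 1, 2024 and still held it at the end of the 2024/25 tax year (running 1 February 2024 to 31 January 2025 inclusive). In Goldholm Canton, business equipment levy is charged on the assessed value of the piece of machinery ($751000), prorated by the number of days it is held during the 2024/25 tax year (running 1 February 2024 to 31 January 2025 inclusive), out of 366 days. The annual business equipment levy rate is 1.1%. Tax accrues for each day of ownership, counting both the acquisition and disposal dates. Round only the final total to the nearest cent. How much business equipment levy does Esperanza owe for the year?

Days held (October 1, 2024 – January 31, 2025): 123 out of 366
Tax = $751000 × 1.1% × 123/366 = $2776.2377

$2776.24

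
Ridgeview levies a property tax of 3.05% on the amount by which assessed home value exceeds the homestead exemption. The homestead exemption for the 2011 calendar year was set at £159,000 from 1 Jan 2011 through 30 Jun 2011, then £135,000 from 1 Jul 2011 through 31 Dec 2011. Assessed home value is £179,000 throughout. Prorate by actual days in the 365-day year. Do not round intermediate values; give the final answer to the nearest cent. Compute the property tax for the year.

1 Jan – 30 Jun 2011: 181 days, exemption £159,000 → (£179,000 − £159,000) × 3.05% × 181/365 = £302.4932
1 Jul – 31 Dec 2011: 184 days, exemption £135,000 → (£179,000 − £135,000) × 3.05% × 184/365 = £676.5151
Total = £979.0082

£979.01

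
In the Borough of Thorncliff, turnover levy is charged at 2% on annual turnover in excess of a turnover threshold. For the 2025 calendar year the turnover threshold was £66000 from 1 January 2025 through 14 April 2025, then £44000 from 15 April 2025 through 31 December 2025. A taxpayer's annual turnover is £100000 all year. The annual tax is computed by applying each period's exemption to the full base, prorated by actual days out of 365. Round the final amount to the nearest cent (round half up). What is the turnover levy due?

£994.63

1 January – 14 April 2025: 104 days, exemption £66000 → (£100000 − £66000) × 2% × 104/365 = £193.7534
15 April – 31 December 2025: 261 days, exemption £44000 → (£100000 − £44000) × 2% × 261/365 = £800.8767
Total = £994.6301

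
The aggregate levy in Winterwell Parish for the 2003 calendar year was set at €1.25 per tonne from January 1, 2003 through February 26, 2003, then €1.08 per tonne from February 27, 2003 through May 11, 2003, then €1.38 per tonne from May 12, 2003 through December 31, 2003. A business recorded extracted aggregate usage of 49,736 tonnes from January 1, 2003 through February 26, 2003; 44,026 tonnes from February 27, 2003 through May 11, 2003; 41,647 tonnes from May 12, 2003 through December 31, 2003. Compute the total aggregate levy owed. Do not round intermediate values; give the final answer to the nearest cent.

€167190.94

January 1 – February 26, 2003: 49,736 tonnes at €1.25/tonne → €62170.00
February 27 – May 11, 2003: 44,026 tonnes at €1.08/tonne → €47548.08
May 12 – December 31, 2003: 41,647 tonnes at €1.38/tonne → €57472.86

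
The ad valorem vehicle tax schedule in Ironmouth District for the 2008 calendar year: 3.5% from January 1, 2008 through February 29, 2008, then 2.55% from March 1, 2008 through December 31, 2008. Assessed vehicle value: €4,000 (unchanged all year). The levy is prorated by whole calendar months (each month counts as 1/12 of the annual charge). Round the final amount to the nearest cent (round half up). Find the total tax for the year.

January 1 – February 29, 2008: 2 months at 3.5% → €4,000 × 3.5% × 2/12 = €23.3333
March 1 – December 31, 2008: 10 months at 2.55% → €4,000 × 2.55% × 10/12 = €85.0000
Total = €108.3333

€108.33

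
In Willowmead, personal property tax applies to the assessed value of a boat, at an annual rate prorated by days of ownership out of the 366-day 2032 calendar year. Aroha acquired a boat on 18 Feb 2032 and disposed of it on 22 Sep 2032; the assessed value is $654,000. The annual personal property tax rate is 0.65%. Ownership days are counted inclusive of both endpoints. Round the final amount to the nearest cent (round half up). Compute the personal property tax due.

$2,532.02

Days held (18 Feb – 22 Sep 2032): 218 out of 366
Tax = $654,000 × 0.65% × 218/366 = $2,532.0164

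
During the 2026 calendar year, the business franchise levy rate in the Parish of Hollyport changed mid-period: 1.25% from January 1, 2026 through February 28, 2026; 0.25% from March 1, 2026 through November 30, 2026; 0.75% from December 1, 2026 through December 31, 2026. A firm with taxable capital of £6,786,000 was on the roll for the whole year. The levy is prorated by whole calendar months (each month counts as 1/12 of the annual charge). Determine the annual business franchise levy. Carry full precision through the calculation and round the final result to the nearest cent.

January 1 – February 28, 2026: 2 months at 1.25% → £6,786,000 × 1.25% × 2/12 = £14,137.5000
March 1 – November 30, 2026: 9 months at 0.25% → £6,786,000 × 0.25% × 9/12 = £12,723.7500
December 1 – December 31, 2026: 1 month at 0.75% → £6,786,000 × 0.75% × 1/12 = £4,241.2500
Total = £31,102.5000

£31,102.50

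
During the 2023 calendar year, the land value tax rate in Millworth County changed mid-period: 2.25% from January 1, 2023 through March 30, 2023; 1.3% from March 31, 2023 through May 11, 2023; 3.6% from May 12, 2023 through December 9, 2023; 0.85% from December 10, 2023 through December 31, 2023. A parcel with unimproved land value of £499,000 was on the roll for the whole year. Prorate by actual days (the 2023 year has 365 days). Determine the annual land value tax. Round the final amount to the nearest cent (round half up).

January 1 – March 30, 2023: 89 days at 2.25% → £499,000 × 2.25% × 89/365 = £2,737.6644
March 31 – May 11, 2023: 42 days at 1.3% → £499,000 × 1.3% × 42/365 = £746.4493
May 12 – December 9, 2023: 212 days at 3.6% → £499,000 × 3.6% × 212/365 = £10,433.8849
December 10 – December 31, 2023: 22 days at 0.85% → £499,000 × 0.85% × 22/365 = £255.6521
Total = £14,173.6507

£14,173.65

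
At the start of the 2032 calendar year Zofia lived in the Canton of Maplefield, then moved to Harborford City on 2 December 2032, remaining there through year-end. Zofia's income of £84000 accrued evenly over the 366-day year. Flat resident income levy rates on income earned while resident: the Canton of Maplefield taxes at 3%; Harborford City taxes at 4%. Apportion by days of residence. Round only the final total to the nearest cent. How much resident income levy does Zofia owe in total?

£2588.85

The Canton of Maplefield, 1 January – 1 December 2032: 336 days → £84000 × 3% × 336/366 = £2313.4426
Harborford City, 2 December – 31 December 2032: 30 days → £84000 × 4% × 30/366 = £275.4098
Total = £2588.8525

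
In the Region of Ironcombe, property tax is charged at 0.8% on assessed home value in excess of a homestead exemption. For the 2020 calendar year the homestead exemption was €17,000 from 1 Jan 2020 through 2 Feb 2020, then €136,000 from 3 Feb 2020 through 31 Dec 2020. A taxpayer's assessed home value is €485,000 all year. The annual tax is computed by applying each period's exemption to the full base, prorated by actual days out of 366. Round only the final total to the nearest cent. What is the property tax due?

1 Jan – 2 Feb 2020: 33 days, exemption €17,000 → (€485,000 − €17,000) × 0.8% × 33/366 = €337.5738
3 Feb – 31 Dec 2020: 333 days, exemption €136,000 → (€485,000 − €136,000) × 0.8% × 333/366 = €2,540.2623
Total = €2,877.8361

€2,877.84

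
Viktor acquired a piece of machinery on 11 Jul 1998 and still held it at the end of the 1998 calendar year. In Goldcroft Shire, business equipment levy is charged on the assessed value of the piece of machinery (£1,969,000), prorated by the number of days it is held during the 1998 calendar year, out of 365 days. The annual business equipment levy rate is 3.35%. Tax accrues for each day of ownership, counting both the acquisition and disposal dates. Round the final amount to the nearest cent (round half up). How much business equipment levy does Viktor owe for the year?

£31,444.66

Days held (11 Jul – 31 Dec 1998): 174 out of 365
Tax = £1,969,000 × 3.35% × 174/365 = £31,444.6603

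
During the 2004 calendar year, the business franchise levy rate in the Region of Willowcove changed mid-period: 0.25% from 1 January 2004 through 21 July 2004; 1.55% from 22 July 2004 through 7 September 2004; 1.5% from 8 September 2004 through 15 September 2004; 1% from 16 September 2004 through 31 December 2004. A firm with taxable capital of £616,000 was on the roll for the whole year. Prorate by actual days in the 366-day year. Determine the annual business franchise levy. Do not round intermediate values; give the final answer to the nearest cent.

£4,109.19

1 January – 21 July 2004: 203 days at 0.25% → £616,000 × 0.25% × 203/366 = £854.1530
22 July – 7 September 2004: 48 days at 1.55% → £616,000 × 1.55% × 48/366 = £1,252.1967
8 September – 15 September 2004: 8 days at 1.5% → £616,000 × 1.5% × 8/366 = £201.9672
16 September – 31 December 2004: 107 days at 1% → £616,000 × 1% × 107/366 = £1,800.8743
Total = £4,109.1913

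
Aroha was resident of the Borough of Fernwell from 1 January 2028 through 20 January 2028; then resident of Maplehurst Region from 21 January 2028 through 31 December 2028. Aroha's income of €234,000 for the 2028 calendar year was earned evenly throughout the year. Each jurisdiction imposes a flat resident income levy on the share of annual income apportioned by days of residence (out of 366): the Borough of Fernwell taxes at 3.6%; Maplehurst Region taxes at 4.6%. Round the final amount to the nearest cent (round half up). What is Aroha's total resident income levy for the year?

The Borough of Fernwell, 1 January – 20 January 2028: 20 days → €234,000 × 3.6% × 20/366 = €460.3279
Maplehurst Region, 21 January – 31 December 2028: 346 days → €234,000 × 4.6% × 346/366 = €10,175.8033
Total = €10,636.1311

€10,636.13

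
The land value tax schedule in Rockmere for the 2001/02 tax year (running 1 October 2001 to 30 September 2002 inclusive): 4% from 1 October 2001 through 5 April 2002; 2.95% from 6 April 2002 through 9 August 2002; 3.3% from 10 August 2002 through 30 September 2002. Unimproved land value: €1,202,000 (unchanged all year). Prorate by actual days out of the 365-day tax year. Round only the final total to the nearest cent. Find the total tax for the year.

1 October 2001 – 5 April 2002: 187 days at 4% → €1,202,000 × 4% × 187/365 = €24,632.7671
6 April – 9 August 2002: 126 days at 2.95% → €1,202,000 × 2.95% × 126/365 = €12,240.6411
10 August – 30 September 2002: 52 days at 3.3% → €1,202,000 × 3.3% × 52/365 = €5,651.0466
Total = €42,524.4548

€42,524.45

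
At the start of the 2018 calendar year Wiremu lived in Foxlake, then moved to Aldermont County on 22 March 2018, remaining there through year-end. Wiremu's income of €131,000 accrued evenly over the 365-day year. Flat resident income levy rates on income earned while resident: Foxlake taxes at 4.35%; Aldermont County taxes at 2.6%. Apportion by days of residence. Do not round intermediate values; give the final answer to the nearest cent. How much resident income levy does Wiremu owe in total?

€3,908.47

Foxlake, 1 January – 21 March 2018: 80 days → €131,000 × 4.35% × 80/365 = €1,248.9863
Aldermont County, 22 March – 31 December 2018: 285 days → €131,000 × 2.6% × 285/365 = €2,659.4795
Total = €3,908.4658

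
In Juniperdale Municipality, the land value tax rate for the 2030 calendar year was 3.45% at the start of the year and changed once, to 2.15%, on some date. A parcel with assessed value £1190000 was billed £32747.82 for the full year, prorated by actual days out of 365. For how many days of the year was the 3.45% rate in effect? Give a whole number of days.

Let d = days at the first rate; then 365 − d days at the second rate.
£1190000 × [3.45%·d + 2.15%·(365−d)] / 365 = £32747.82
Solving gives d = 169, so the new rate took effect on 19 Jun 2030.

169 days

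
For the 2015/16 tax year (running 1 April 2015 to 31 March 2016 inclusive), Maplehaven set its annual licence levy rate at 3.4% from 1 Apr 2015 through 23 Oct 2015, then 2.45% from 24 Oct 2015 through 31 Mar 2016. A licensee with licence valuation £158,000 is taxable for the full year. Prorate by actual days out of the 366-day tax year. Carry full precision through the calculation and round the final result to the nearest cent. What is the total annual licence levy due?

£4,715.83

1 Apr – 23 Oct 2015: 206 days at 3.4% → £158,000 × 3.4% × 206/366 = £3,023.5847
24 Oct 2015 – 31 Mar 2016: 160 days at 2.45% → £158,000 × 2.45% × 160/366 = £1,692.2404
Total = £4,715.8251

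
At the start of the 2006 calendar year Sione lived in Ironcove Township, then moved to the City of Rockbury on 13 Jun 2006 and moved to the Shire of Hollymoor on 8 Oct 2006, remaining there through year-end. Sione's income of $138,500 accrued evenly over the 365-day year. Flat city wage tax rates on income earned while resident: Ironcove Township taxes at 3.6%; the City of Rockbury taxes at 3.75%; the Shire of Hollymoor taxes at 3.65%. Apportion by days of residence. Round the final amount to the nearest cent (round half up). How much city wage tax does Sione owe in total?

$5,068.72

Ironcove Township, 1 Jan – 12 Jun 2006: 163 days → $138,500 × 3.6% × 163/365 = $2,226.6247
The City of Rockbury, 13 Jun – 7 Oct 2006: 117 days → $138,500 × 3.75% × 117/365 = $1,664.8459
The Shire of Hollymoor, 8 Oct – 31 Dec 2006: 85 days → $138,500 × 3.65% × 85/365 = $1,177.2500
Total = $5,068.7205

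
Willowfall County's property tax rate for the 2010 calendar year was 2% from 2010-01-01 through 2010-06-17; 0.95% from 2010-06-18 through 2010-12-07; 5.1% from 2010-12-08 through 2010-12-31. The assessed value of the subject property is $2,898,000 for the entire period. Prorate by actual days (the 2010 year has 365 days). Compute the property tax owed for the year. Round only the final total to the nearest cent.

2010-01-01 to 2010-06-17: 168 days at 2% → $2,898,000 × 2% × 168/365 = $26,677.4795
2010-06-18 to 2010-12-07: 173 days at 0.95% → $2,898,000 × 0.95% × 173/365 = $13,048.9397
2010-12-08 to 2010-12-31: 24 days at 5.1% → $2,898,000 × 5.1% × 24/365 = $9,718.2247
Total = $49,444.6438

$49,444.64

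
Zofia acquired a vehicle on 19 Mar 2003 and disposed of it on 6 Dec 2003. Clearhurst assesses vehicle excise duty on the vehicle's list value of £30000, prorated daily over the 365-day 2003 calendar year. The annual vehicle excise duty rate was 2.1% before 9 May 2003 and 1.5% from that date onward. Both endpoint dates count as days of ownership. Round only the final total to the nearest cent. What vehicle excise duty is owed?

£349.40

19 Mar – 8 May 2003: 51 days at 2.1% → £30000 × 2.1% × 51/365 = £88.0274
9 May – 6 Dec 2003: 212 days at 1.5% → £30000 × 1.5% × 212/365 = £261.3699
Total = £349.3973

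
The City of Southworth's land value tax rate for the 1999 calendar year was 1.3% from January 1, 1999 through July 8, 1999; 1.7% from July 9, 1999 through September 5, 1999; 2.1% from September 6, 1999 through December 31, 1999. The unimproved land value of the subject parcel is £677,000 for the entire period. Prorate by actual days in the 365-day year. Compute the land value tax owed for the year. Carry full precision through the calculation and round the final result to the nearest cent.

£10,974.82

January 1 – July 8, 1999: 189 days at 1.3% → £677,000 × 1.3% × 189/365 = £4,557.2301
July 9 – September 5, 1999: 59 days at 1.7% → £677,000 × 1.7% × 59/365 = £1,860.3589
September 6 – December 31, 1999: 117 days at 2.1% → £677,000 × 2.1% × 117/365 = £4,557.2301
Total = £10,974.8192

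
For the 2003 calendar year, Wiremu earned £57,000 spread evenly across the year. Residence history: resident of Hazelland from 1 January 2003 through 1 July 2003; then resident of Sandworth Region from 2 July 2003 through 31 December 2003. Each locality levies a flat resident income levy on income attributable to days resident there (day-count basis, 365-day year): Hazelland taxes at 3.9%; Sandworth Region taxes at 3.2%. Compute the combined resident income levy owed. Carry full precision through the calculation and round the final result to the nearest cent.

£2,022.95

Hazelland, 1 January – 1 July 2003: 182 days → £57,000 × 3.9% × 182/365 = £1,108.4548
Sandworth Region, 2 July – 31 December 2003: 183 days → £57,000 × 3.2% × 183/365 = £914.4986
Total = £2,022.9534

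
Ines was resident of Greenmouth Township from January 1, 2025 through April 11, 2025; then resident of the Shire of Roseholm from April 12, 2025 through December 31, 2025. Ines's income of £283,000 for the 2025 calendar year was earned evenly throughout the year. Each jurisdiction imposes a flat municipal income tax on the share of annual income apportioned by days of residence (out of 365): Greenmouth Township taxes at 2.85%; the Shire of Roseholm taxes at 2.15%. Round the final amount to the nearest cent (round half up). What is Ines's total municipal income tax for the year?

£6,632.67

Greenmouth Township, January 1 – April 11, 2025: 101 days → £283,000 × 2.85% × 101/365 = £2,231.8233
The Shire of Roseholm, April 12 – December 31, 2025: 264 days → £283,000 × 2.15% × 264/365 = £4,400.8438
Total = £6,632.6671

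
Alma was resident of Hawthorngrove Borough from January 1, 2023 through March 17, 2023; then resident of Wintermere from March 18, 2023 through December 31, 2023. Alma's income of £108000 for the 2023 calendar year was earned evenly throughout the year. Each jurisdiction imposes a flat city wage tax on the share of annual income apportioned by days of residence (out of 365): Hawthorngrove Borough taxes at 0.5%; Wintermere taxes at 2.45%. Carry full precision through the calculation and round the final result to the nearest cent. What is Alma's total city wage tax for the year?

Hawthorngrove Borough, January 1 – March 17, 2023: 76 days → £108000 × 0.5% × 76/365 = £112.4384
Wintermere, March 18 – December 31, 2023: 289 days → £108000 × 2.45% × 289/365 = £2095.0521
Total = £2207.4904

£2207.49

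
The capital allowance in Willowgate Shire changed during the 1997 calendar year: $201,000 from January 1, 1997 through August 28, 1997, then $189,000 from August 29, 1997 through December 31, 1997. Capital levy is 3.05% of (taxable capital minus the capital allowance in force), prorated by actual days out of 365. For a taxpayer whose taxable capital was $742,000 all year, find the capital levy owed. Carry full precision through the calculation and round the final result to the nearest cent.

January 1 – August 28, 1997: 240 days, exemption $201,000 → ($742,000 − $201,000) × 3.05% × 240/365 = $10,849.6438
August 29 – December 31, 1997: 125 days, exemption $189,000 → ($742,000 − $189,000) × 3.05% × 125/365 = $5,776.1986
Total = $16,625.8425

$16,625.84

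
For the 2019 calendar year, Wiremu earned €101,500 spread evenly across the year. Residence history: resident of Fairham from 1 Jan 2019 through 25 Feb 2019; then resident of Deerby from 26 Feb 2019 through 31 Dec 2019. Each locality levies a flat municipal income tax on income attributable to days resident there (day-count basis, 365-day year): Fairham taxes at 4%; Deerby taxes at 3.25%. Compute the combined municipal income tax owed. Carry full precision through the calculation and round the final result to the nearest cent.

Fairham, 1 Jan – 25 Feb 2019: 56 days → €101,500 × 4% × 56/365 = €622.9041
Deerby, 26 Feb – 31 Dec 2019: 309 days → €101,500 × 3.25% × 309/365 = €2,792.6404
Total = €3,415.5445

€3,415.54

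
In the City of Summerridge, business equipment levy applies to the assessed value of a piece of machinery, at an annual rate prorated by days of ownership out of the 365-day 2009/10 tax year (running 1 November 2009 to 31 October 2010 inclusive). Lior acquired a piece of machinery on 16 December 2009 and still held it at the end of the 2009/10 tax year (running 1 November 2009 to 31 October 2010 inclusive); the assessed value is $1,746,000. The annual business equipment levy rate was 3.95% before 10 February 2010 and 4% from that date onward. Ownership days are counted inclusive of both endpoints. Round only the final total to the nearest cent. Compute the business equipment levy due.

$61,095.65

16 December 2009 – 9 February 2010: 56 days at 3.95% → $1,746,000 × 3.95% × 56/365 = $10,581.2384
10 February – 31 October 2010: 264 days at 4% → $1,746,000 × 4% × 264/365 = $50,514.4110
Total = $61,095.6493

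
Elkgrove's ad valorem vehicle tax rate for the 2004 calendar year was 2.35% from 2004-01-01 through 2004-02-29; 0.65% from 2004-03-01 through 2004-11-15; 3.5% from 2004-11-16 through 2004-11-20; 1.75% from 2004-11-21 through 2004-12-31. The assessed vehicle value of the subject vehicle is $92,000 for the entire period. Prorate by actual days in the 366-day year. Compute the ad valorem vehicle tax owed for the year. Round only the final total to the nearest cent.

2004-01-01 to 2004-02-29: 60 days at 2.35% → $92,000 × 2.35% × 60/366 = $354.4262
2004-03-01 to 2004-11-15: 260 days at 0.65% → $92,000 × 0.65% × 260/366 = $424.8087
2004-11-16 to 2004-11-20: 5 days at 3.5% → $92,000 × 3.5% × 5/366 = $43.9891
2004-11-21 to 2004-12-31: 41 days at 1.75% → $92,000 × 1.75% × 41/366 = $180.3552
Total = $1,003.5792

$1,003.58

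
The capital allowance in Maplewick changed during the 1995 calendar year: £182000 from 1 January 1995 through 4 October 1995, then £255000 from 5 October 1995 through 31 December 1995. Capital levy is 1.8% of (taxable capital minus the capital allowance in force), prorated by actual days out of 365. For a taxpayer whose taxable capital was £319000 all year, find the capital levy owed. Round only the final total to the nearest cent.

£2149.20

1 January – 4 October 1995: 277 days, exemption £182000 → (£319000 − £182000) × 1.8% × 277/365 = £1871.4575
5 October – 31 December 1995: 88 days, exemption £255000 → (£319000 − £255000) × 1.8% × 88/365 = £277.7425
Total = £2149.2000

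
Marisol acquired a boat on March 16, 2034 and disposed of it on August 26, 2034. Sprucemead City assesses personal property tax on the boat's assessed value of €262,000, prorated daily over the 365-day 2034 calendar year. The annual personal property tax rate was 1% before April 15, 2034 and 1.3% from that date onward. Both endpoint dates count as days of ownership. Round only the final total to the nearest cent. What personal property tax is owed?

March 16 – April 14, 2034: 30 days at 1% → €262,000 × 1% × 30/365 = €215.3425
April 15 – August 26, 2034: 134 days at 1.3% → €262,000 × 1.3% × 134/365 = €1,250.4219
Total = €1,465.7644

€1,465.76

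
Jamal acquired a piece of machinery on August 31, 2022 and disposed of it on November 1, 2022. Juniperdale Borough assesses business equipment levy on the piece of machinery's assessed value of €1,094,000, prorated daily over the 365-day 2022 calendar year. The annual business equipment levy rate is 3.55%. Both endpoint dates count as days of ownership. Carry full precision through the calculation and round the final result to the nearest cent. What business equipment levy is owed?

Days held (August 31 – November 1, 2022): 63 out of 365
Tax = €1,094,000 × 3.55% × 63/365 = €6,703.3726

€6,703.37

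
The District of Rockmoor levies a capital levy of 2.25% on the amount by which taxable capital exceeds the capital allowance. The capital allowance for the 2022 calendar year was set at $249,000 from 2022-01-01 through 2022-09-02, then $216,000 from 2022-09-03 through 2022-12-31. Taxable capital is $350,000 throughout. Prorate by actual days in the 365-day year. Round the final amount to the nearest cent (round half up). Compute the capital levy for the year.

$2,516.61

2022-01-01 to 2022-09-02: 245 days, exemption $249,000 → ($350,000 − $249,000) × 2.25% × 245/365 = $1,525.3767
2022-09-03 to 2022-12-31: 120 days, exemption $216,000 → ($350,000 − $216,000) × 2.25% × 120/365 = $991.2329
Total = $2,516.6096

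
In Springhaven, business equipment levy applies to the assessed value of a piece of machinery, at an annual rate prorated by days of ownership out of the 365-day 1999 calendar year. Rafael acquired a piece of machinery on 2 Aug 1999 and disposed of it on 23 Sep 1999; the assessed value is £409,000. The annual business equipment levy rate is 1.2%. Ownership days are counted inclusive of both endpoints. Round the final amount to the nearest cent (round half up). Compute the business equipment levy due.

£712.67

Days held (2 Aug – 23 Sep 1999): 53 out of 365
Tax = £409,000 × 1.2% × 53/365 = £712.6685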